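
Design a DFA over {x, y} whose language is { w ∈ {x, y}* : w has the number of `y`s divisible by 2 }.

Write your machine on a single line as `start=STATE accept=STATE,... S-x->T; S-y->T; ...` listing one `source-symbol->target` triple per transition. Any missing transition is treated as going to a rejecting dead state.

Keep the running count of `y`s modulo 2: each `y` advances along the cycle s0 → s1 → s0 while other symbols loop. Accept at s0.
2 states suffice.
        x   y  
>* s0   s0  s1 
   s1   s1  s0 
(> = start, * = accepting)

start=s0; accept=s0; s0-x->s0; s0-y->s1; s1-x->s1; s1-y->s0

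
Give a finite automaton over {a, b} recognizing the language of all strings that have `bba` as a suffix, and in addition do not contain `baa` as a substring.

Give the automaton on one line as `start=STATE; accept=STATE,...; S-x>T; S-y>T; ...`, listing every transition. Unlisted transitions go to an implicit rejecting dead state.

start=s0; accept=s5; s0-a>s0; s0-b>s1; s1-a>s2; s1-b>s3; s2-a>s4; s2-b>s1; s3-a>s5; s3-b>s3; s4-a>s4; s4-b>s6; s5-a>s4; s5-b>s1; s6-a>s4; s6-b>s7; s7-a>s8; s7-b>s7; s8-a>s4; s8-b>s6

Build one automaton per condition and run them in lockstep. The first has 4 states tracking how much of the suffix `bba` has currently been matched; the second has 4 states tracking partial matches of the forbidden pattern `baa`. A product state is a pair (one from each), accepting exactly when both do.
With 9 states:
        a   b  
>  s0   s0  s1 
   s1   s2  s3 
   s2   s4  s1 
   s3   s5  s3 
   s4   s4  s6 
 * s5   s4  s1 
   s6   s4  s7 
   s7   s8  s7 
   s8   s4  s6 
(> = start, * = accepting)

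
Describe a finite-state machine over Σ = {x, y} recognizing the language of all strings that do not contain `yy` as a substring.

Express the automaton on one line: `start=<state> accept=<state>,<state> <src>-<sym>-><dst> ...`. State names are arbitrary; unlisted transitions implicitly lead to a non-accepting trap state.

Track partial matches of the forbidden pattern `yy`. State S2 is a dead state reached once `yy` has occurred; every other state accepts. S0 means no part of `yy` is currently matched.
        x   y  
>* S0   S0  S1 
 * S1   S0  S2 
   S2   S2  S2 
(> = start, * = accepting)

start=S0 accept=S0,S1 S0-x->S0 S0-y->S1 S1-x->S0 S1-y->S2 S2-x->S2 S2-y->S2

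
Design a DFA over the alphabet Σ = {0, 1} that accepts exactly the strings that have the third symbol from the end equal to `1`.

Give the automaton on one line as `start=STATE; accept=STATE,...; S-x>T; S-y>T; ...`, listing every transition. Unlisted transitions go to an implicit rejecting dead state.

A DFA must remember the last 3 symbols (since which symbol is third-to-last isn't known until the input ends). Use one state per possible window of the last ≤3 symbols; accept from those whose window starts with `1`.
          0    1  
>  s0     s1   s2 
   s1     s3   s4 
   s2     s5   s6 
   s3     s7   s8 
   s4     s9  s10 
   s5    s11  s12 
   s6    s13  s14 
   s7     s7   s8 
   s8     s9  s10 
   s9    s11  s12 
   s10   s13  s14 
 * s11    s7   s8 
 * s12    s9  s10 
 * s13   s11  s12 
 * s14   s13  s14 
(> = start, * = accepting)

start=s0; accept=s11,s12,s13,s14; s0-0>s1; s0-1>s2; s1-0>s3; s1-1>s4; s2-0>s5; s2-1>s6; s3-0>s7; s3-1>s8; s4-0>s9; s4-1>s10; s5-0>s11; s5-1>s12; s6-0>s13; s6-1>s14; s7-0>s7; s7-1>s8; s8-0>s9; s8-1>s10; s9-0>s11; s9-1>s12; s10-0>s13; s10-1>s14; s11-0>s7; s11-1>s8; s12-0>s9; s12-1>s10; s13-0>s11; s13-1>s12; s14-0>s13; s14-1>s14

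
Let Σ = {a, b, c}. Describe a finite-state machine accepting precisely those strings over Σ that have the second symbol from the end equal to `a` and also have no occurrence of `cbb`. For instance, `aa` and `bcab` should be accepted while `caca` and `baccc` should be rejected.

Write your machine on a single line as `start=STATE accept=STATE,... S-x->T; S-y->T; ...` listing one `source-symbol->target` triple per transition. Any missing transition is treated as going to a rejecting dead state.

start=S0; accept=S3,S4,S5; S0-a->S1; S0-b->S0; S0-c->S2; S1-a->S3; S1-b->S4; S1-c->S5; S2-a->S1; S2-b->S6; S2-c->S2; S3-a->S3; S3-b->S4; S3-c->S5; S4-a->S1; S4-b->S0; S4-c->S2; S5-a->S1; S5-b->S6; S5-c->S2; S6-a->S1; S6-b->S7; S6-c->S2; S7-a->S7; S7-b->S7; S7-c->S7

Handle the two conditions separately and then intersect. One (13 states) tracks the last 2 symbols read; the other (4 states) tracks partial matches of the forbidden pattern `cbb`. Each combined state is a pair, one component from each; accept when both components accept. Minimizing collapses redundant product states.
An 8-state machine:
        a   b   c  
>  S0   S1  S0  S2 
   S1   S3  S4  S5 
   S2   S1  S6  S2 
 * S3   S3  S4  S5 
 * S4   S1  S0  S2 
 * S5   S1  S6  S2 
   S6   S1  S7  S2 
   S7   S7  S7  S7 
(> = start, * = accepting)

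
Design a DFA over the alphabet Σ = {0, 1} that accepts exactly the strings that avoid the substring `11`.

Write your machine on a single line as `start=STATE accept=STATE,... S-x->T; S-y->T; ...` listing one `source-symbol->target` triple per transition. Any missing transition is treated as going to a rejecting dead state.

Track partial matches of the forbidden pattern `11`. State q2 is a dead state reached once `11` has occurred; every other state accepts. q0 means no part of `11` is currently matched.
3 states suffice.
        0   1  
>* q0   q0  q1 
 * q1   q0  q2 
   q2   q2  q2 
(> = start, * = accepting)

start=q0; accept=q0,q1; q0-0->q0; q0-1->q1; q1-0->q0; q1-1->q2; q2-0->q2; q2-1->q2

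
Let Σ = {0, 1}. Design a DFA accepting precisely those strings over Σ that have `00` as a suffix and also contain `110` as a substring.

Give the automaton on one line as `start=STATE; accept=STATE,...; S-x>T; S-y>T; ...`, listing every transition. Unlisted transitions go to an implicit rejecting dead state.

start=s0; accept=s4; s0-0>s0; s0-1>s1; s1-0>s0; s1-1>s2; s2-0>s3; s2-1>s2; s3-0>s4; s3-1>s2; s4-0>s4; s4-1>s2

Handle the two conditions separately and then intersect. The first has 3 states tracking how much of the suffix `00` has currently been matched; the second has 4 states tracking whether and how much of `110` has been seen. A product state is a pair (one from each), accepting exactly when both do. Minimizing collapses redundant product states.
        0   1  
>  s0   s0  s1 
   s1   s0  s2 
   s2   s3  s2 
   s3   s4  s2 
 * s4   s4  s2 
(> = start, * = accepting)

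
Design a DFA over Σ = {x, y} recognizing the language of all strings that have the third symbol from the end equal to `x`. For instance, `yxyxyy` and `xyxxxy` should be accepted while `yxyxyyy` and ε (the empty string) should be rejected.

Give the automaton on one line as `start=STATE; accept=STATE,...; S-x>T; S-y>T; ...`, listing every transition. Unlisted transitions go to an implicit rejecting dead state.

start=q0; accept=q7,q8,q9,q10; q0-x>q1; q0-y>q2; q1-x>q3; q1-y>q4; q2-x>q5; q2-y>q6; q3-x>q7; q3-y>q8; q4-x>q9; q4-y>q10; q5-x>q11; q5-y>q12; q6-x>q13; q6-y>q14; q7-x>q7; q7-y>q8; q8-x>q9; q8-y>q10; q9-x>q11; q9-y>q12; q10-x>q13; q10-y>q14; q11-x>q7; q11-y>q8; q12-x>q9; q12-y>q10; q13-x>q11; q13-y>q12; q14-x>q13; q14-y>q14

A DFA must remember the last 3 symbols (since which symbol is third-to-last isn't known until the input ends). Use one state per possible window of the last ≤3 symbols; accept from those whose window starts with `x`.
A 15-state machine:
          x    y  
>  q0     q1   q2 
   q1     q3   q4 
   q2     q5   q6 
   q3     q7   q8 
   q4     q9  q10 
   q5    q11  q12 
   q6    q13  q14 
 * q7     q7   q8 
 * q8     q9  q10 
 * q9    q11  q12 
 * q10   q13  q14 
   q11    q7   q8 
   q12    q9  q10 
   q13   q11  q12 
   q14   q13  q14 
(> = start, * = accepting)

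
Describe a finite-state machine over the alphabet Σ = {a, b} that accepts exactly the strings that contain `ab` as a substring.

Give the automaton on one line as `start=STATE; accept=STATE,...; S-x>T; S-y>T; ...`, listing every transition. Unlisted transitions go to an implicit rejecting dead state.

start=S0; accept=S2; S0-a>S1; S0-b>S0; S1-a>S1; S1-b>S2; S2-a>S2; S2-b>S2

States S0..S1 record the length of the longest prefix of `ab` that matches the current input suffix. Reaching S2 means `ab` has been seen, and we stay there forever. Accept from S2.
A 3-state machine:
        a   b  
>  S0   S1  S0 
   S1   S1  S2 
 * S2   S2  S2 
(> = start, * = accepting)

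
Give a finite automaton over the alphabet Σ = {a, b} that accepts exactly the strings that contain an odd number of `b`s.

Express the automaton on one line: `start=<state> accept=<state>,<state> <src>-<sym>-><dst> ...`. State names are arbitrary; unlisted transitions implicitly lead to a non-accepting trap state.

start=S0 accept=S1 S0-a->S0 S0-b->S1 S1-a->S1 S1-b->S0

Keep the running count of `b`s modulo 2: each `b` advances along the cycle S0 → S1 → S0 while other symbols loop. Accept at S1.
        a   b  
>  S0   S0  S1 
 * S1   S1  S0 
(> = start, * = accepting)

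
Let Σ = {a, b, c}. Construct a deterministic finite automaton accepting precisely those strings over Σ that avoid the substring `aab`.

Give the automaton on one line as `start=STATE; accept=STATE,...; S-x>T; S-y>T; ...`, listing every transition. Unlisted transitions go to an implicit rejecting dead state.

start=q0; accept=q0,q1,q2; q0-a>q1; q0-b>q0; q0-c>q0; q1-a>q2; q1-b>q0; q1-c>q0; q2-a>q2; q2-b>q3; q2-c>q0; q3-a>q3; q3-b>q3; q3-c>q3

Track partial matches of the forbidden pattern `aab`. State q3 is a dead state reached once `aab` has occurred; every other state accepts. q0 means no part of `aab` is currently matched.
A 4-state machine:
        a   b   c  
>* q0   q1  q0  q0 
 * q1   q2  q0  q0 
 * q2   q2  q3  q0 
   q3   q3  q3  q3 
(> = start, * = accepting)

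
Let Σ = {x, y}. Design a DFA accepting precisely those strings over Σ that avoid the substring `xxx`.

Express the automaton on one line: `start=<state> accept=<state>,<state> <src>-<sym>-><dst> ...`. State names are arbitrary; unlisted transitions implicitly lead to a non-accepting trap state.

start=S0 accept=S0,S1,S2 S0-x->S1 S0-y->S0 S1-x->S2 S1-y->S0 S2-x->S3 S2-y->S0 S3-x->S3 S3-y->S3

This is the complement of 'contains `xxx`'. Use the same substring-matching states — S0 through S3 holding how much of `xxx` has just been matched — but flip the accepting set: everything except the trap S3 accepts.
        x   y  
>* S0   S1  S0 
 * S1   S2  S0 
 * S2   S3  S0 
   S3   S3  S3 
(> = start, * = accepting)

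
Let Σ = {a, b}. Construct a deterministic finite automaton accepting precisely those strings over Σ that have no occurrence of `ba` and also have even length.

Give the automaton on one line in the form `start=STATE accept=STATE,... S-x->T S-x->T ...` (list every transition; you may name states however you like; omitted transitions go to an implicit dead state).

start=s0 accept=s0,s3 s0-a->s1 s0-b->s2 s1-a->s0 s1-b->s3 s2-a->s4 s2-b->s3 s3-a->s5 s3-b->s2 s4-a->s5 s4-b->s5 s5-a->s4 s5-b->s4

Handle the two conditions separately and then intersect. The first has 3 states tracking partial matches of the forbidden pattern `ba`; the second has 2 states tracking the input length modulo 2. A product state is a pair (one from each), accepting exactly when both do.
A 6-state machine:
        a   b  
>* s0   s1  s2 
   s1   s0  s3 
   s2   s4  s3 
 * s3   s5  s2 
   s4   s5  s5 
   s5   s4  s4 
(> = start, * = accepting)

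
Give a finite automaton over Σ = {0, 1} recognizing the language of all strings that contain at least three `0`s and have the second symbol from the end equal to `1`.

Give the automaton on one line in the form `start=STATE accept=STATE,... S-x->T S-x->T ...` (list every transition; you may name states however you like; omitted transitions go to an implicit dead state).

start=q0 accept=q13,q16,q17,q18 q0-0->q1 q0-1->q2 q1-0->q3 q1-1->q4 q2-0->q5 q2-1->q6 q3-0->q7 q3-1->q8 q4-0->q9 q4-1->q10 q5-0->q3 q5-1->q4 q6-0->q5 q6-1->q6 q7-0->q11 q7-1->q12 q8-0->q13 q8-1->q14 q9-0->q7 q9-1->q8 q10-0->q9 q10-1->q10 q11-0->q11 q11-1->q15 q12-0->q16 q12-1->q17 q13-0->q11 q13-1->q12 q14-0->q13 q14-1->q14 q15-0->q16 q15-1->q18 q16-0->q11 q16-1->q15 q17-0->q16 q17-1->q17 q18-0->q16 q18-1->q18

Build one automaton per condition and run them in lockstep. The first has 5 states tracking the count of `0`s, saturating at 4; the second has 7 states tracking the last 2 symbols read. A product state is a pair (one from each), accepting exactly when both do.
          0    1  
>  q0     q1   q2 
   q1     q3   q4 
   q2     q5   q6 
   q3     q7   q8 
   q4     q9  q10 
   q5     q3   q4 
   q6     q5   q6 
   q7    q11  q12 
   q8    q13  q14 
   q9     q7   q8 
   q10    q9  q10 
   q11   q11  q15 
   q12   q16  q17 
 * q13   q11  q12 
   q14   q13  q14 
   q15   q16  q18 
 * q16   q11  q15 
 * q17   q16  q17 
 * q18   q16  q18 
(> = start, * = accepting)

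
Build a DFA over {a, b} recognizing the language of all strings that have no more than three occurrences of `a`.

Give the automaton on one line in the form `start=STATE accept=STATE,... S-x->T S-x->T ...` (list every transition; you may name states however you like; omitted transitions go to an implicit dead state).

Only the number of `a`s matters, and only up to 4. Make a chain s0 → s1 → s2 → s3 → s4 advanced by each `a` (with s4 absorbing); every other symbol self-loops. The accepting set is {s0, s1, s2, s3}.
With 5 states:
        a   b  
>* s0   s1  s0 
 * s1   s2  s1 
 * s2   s3  s2 
 * s3   s4  s3 
   s4   s4  s4 
(> = start, * = accepting)

start=s0 accept=s0,s1,s2,s3 s0-a->s1 s0-b->s0 s1-a->s2 s1-b->s1 s2-a->s3 s2-b->s2 s3-a->s4 s3-b->s3 s4-a->s4 s4-b->s4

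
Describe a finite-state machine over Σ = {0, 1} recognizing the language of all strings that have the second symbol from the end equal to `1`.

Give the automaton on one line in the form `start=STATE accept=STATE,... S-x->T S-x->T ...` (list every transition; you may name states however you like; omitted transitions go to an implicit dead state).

start=q0 accept=q5,q6 q0-0->q1 q0-1->q2 q1-0->q3 q1-1->q4 q2-0->q5 q2-1->q6 q3-0->q3 q3-1->q4 q4-0->q5 q4-1->q6 q5-0->q3 q5-1->q4 q6-0->q5 q6-1->q6

A DFA must remember the last 2 symbols (since which symbol is second-to-last isn't known until the input ends). Use one state per possible window of the last ≤2 symbols; accept from those whose window starts with `1`.
With 7 states:
        0   1  
>  q0   q1  q2 
   q1   q3  q4 
   q2   q5  q6 
   q3   q3  q4 
   q4   q5  q6 
 * q5   q3  q4 
 * q6   q5  q6 
(> = start, * = accepting)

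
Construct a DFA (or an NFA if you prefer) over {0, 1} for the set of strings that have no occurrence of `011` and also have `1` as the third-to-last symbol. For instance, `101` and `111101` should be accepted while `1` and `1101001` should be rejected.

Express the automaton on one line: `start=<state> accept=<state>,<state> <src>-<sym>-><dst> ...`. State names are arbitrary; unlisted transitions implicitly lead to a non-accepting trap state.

Run two small machines in parallel and take their product. The first has 4 states tracking partial matches of the forbidden pattern `011`; the second has 15 states tracking the last 3 symbols read. A product state is a pair (one from each), accepting exactly when both do. Minimizing collapses redundant product states.
With 11 states:
          0    1  
>  S0     S1   S2 
   S1     S1   S3 
   S2     S4   S5 
   S3     S4   S6 
   S4     S7   S8 
   S5     S9  S10 
   S6     S6   S6 
 * S7     S1   S3 
 * S8     S4   S6 
 * S9     S7   S8 
 * S10    S9  S10 
(> = start, * = accepting)

start=S0 accept=S7,S8,S9,S10 S0-0->S1 S0-1->S2 S1-0->S1 S1-1->S3 S2-0->S4 S2-1->S5 S3-0->S4 S3-1->S6 S4-0->S7 S4-1->S8 S5-0->S9 S5-1->S10 S6-0->S6 S6-1->S6 S7-0->S1 S7-1->S3 S8-0->S4 S8-1->S6 S9-0->S7 S9-1->S8 S10-0->S9 S10-1->S10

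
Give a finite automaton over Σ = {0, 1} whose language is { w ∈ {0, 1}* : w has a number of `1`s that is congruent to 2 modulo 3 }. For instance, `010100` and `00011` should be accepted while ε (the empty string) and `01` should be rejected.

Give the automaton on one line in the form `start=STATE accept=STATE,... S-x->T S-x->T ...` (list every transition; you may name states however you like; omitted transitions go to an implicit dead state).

Keep the running count of `1`s modulo 3: each `1` advances along the cycle q0 → q1 → q2 → q0 while other symbols loop. Accept at q2.
With 3 states:
        0   1  
>  q0   q0  q1 
   q1   q1  q2 
 * q2   q2  q0 
(> = start, * = accepting)

start=q0 accept=q2 q0-0->q0 q0-1->q1 q1-0->q1 q1-1->q2 q2-0->q2 q2-1->q0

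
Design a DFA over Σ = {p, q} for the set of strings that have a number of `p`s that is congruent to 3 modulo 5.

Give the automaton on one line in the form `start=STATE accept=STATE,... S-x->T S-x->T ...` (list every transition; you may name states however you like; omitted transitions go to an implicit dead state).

Keep the running count of `p`s modulo 5: each `p` advances along the cycle s0 → s1 → s2 → s3 → s4 → s0 while other symbols loop. Accept at s3.
A 5-state machine:
        p   q  
>  s0   s1  s0 
   s1   s2  s1 
   s2   s3  s2 
 * s3   s4  s3 
   s4   s0  s4 
(> = start, * = accepting)

start=s0 accept=s3 s0-p->s1 s0-q->s0 s1-p->s2 s1-q->s1 s2-p->s3 s2-q->s2 s3-p->s4 s3-q->s3 s4-p->s0 s4-q->s4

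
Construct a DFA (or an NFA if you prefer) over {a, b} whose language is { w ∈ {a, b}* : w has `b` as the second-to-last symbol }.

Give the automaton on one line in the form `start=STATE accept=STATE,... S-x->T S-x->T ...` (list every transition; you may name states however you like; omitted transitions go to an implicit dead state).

start=q0 accept=q5,q6 q0-a->q1 q0-b->q2 q1-a->q3 q1-b->q4 q2-a->q5 q2-b->q6 q3-a->q3 q3-b->q4 q4-a->q5 q4-b->q6 q5-a->q3 q5-b->q4 q6-a->q5 q6-b->q6

A DFA must remember the last 2 symbols (since which symbol is second-to-last isn't known until the input ends). Use one state per possible window of the last ≤2 symbols; accept from those whose window starts with `b`.
With 7 states:
        a   b  
>  q0   q1  q2 
   q1   q3  q4 
   q2   q5  q6 
   q3   q3  q4 
   q4   q5  q6 
 * q5   q3  q4 
 * q6   q5  q6 
(> = start, * = accepting)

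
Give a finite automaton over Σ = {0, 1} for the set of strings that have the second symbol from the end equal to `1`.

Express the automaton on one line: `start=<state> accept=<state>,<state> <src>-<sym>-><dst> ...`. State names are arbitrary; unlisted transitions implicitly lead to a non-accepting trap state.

A DFA must remember the last 2 symbols (since which symbol is second-to-last isn't known until the input ends). Use one state per possible window of the last ≤2 symbols; accept from those whose window starts with `1`.
A 7-state machine:
        0   1  
>  s0   s1  s2 
   s1   s3  s4 
   s2   s5  s6 
   s3   s3  s4 
   s4   s5  s6 
 * s5   s3  s4 
 * s6   s5  s6 
(> = start, * = accepting)

start=s0 accept=s5,s6 s0-0->s1 s0-1->s2 s1-0->s3 s1-1->s4 s2-0->s5 s2-1->s6 s3-0->s3 s3-1->s4 s4-0->s5 s4-1->s6 s5-0->s3 s5-1->s4 s6-0->s5 s6-1->s6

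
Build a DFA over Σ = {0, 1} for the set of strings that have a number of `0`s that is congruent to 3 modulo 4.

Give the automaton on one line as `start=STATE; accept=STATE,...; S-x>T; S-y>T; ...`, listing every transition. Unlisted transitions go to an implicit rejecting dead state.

Keep the running count of `0`s modulo 4: each `0` advances along the cycle S0 → S1 → S2 → S3 → S0 while other symbols loop. Accept at S3.
4 states suffice.
        0   1  
>  S0   S1  S0 
   S1   S2  S1 
   S2   S3  S2 
 * S3   S0  S3 
(> = start, * = accepting)

start=S0; accept=S3; S0-0>S1; S0-1>S0; S1-0>S2; S1-1>S1; S2-0>S3; S2-1>S2; S3-0>S0; S3-1>S3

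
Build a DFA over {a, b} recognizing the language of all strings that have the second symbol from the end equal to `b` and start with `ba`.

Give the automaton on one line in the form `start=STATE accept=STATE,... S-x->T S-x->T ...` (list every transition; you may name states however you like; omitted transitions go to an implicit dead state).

Run two small machines in parallel and take their product. One (7 states) tracks the last 2 symbols read; the other (4 states) tracks whether the input so far still matches the prefix `ba`. Each combined state is a pair, one component from each; accept when both components accept.
With 11 states:
          a    b  
>  S0     S1   S2 
   S1     S3   S4 
   S2     S5   S6 
   S3     S3   S4 
   S4     S7   S6 
 * S5     S8   S9 
   S6     S7   S6 
   S7     S3   S4 
   S8     S8   S9 
   S9     S5  S10 
 * S10    S5  S10 
(> = start, * = accepting)

start=S0 accept=S5,S10 S0-a->S1 S0-b->S2 S1-a->S3 S1-b->S4 S2-a->S5 S2-b->S6 S3-a->S3 S3-b->S4 S4-a->S7 S4-b->S6 S5-a->S8 S5-b->S9 S6-a->S7 S6-b->S6 S7-a->S3 S7-b->S4 S8-a->S8 S8-b->S9 S9-a->S5 S9-b->S10 S10-a->S5 S10-b->S10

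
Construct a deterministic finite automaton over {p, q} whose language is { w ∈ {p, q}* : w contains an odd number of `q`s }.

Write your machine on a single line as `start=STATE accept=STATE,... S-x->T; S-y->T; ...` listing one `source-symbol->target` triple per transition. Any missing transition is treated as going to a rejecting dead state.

start=A; accept=B; A-p->A; A-q->B; B-p->B; B-q->A

The only thing that matters is how many `q`s have appeared, reduced mod 2. Use one state per residue: A for 0, …, B for 1. Reading `q` moves to the next residue; anything else stays put. B is accepting.
A 2-state machine:
       p  q 
>  A   A  B 
 * B   B  A 
(> = start, * = accepting)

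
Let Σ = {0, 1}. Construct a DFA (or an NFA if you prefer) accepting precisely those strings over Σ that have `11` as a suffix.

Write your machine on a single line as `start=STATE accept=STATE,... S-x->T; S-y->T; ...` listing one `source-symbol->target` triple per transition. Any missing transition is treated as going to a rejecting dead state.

start=q0; accept=q2; q0-0->q0; q0-1->q1; q1-0->q0; q1-1->q2; q2-0->q0; q2-1->q2

Remember how much of `11` the current input suffix matches. State q0 means no match yet; q1 means the last symbol is `1`; q2 means the last 2 symbols are `11`. Only q2 accepts. On a mismatch, fall back to the longest proper suffix that is still a prefix of `11`.
        0   1  
>  q0   q0  q1 
   q1   q0  q2 
 * q2   q0  q2 
(> = start, * = accepting)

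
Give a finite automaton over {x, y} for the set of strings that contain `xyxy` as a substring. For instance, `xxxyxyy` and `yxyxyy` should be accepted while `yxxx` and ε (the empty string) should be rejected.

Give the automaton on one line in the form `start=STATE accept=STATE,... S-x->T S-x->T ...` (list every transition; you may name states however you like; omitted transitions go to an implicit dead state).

start=q0 accept=q4 q0-x->q1 q0-y->q0 q1-x->q1 q1-y->q2 q2-x->q3 q2-y->q0 q3-x->q1 q3-y->q4 q4-x->q4 q4-y->q4

States q0..q3 record the length of the longest prefix of `xyxy` that matches the current input suffix. Reaching q4 means `xyxy` has been seen, and we stay there forever. Accept from q4.
5 states suffice.
        x   y  
>  q0   q1  q0 
   q1   q1  q2 
   q2   q3  q0 
   q3   q1  q4 
 * q4   q4  q4 
(> = start, * = accepting)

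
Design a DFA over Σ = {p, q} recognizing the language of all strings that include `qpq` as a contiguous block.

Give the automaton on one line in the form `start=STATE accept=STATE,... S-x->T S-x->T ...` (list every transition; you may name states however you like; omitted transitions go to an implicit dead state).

start=S0 accept=S3 S0-p->S0 S0-q->S1 S1-p->S2 S1-q->S1 S2-p->S0 S2-q->S3 S3-p->S3 S3-q->S3

States S0..S2 record the length of the longest prefix of `qpq` that matches the current input suffix. Reaching S3 means `qpq` has been seen, and we stay there forever. Accept from S3.
4 states suffice.
        p   q  
>  S0   S0  S1 
   S1   S2  S1 
   S2   S0  S3 
 * S3   S3  S3 
(> = start, * = accepting)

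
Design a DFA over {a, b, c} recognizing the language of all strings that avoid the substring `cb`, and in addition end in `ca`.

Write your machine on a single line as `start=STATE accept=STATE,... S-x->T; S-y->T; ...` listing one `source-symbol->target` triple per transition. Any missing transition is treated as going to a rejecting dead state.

start=s0; accept=s2; s0-a->s0; s0-b->s0; s0-c->s1; s1-a->s2; s1-b->s3; s1-c->s1; s2-a->s0; s2-b->s0; s2-c->s1; s3-a->s3; s3-b->s3; s3-c->s4; s4-a->s5; s4-b->s3; s4-c->s4; s5-a->s3; s5-b->s3; s5-c->s4

Run two small machines in parallel and take their product. The first has 3 states tracking partial matches of the forbidden pattern `cb`; the second has 3 states tracking how much of the suffix `ca` has currently been matched. A product state is a pair (one from each), accepting exactly when both do.
6 states suffice.
        a   b   c  
>  s0   s0  s0  s1 
   s1   s2  s3  s1 
 * s2   s0  s0  s1 
   s3   s3  s3  s4 
   s4   s5  s3  s4 
   s5   s3  s3  s4 
(> = start, * = accepting)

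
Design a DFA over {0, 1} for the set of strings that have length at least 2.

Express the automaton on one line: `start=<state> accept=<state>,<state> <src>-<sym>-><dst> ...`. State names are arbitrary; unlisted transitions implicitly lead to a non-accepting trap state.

start=S0 accept=S2,S3 S0-0->S1 S0-1->S1 S1-0->S2 S1-1->S2 S2-0->S3 S2-1->S3 S3-0->S3 S3-1->S3

Count input length up to 3: every symbol moves from S0 toward S3, which means 'more than 2' and absorbs. Accept from {S2, S3}.
With 4 states:
        0   1  
>  S0   S1  S1 
   S1   S2  S2 
 * S2   S3  S3 
 * S3   S3  S3 
(> = start, * = accepting)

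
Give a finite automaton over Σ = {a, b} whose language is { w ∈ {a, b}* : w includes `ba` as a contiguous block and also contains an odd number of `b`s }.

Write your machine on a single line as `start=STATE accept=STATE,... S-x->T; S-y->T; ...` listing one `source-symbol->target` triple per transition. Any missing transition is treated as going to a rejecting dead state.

Run two small machines in parallel and take their product. The first has 3 states tracking whether and how much of `ba` has been seen; the second has 2 states tracking the count of `b`s modulo 2. A product state is a pair (one from each), accepting exactly when both do.
5 states suffice.
        a   b  
>  s0   s0  s1 
   s1   s2  s3 
 * s2   s2  s4 
   s3   s4  s1 
   s4   s4  s2 
(> = start, * = accepting)

start=s0; accept=s2; s0-a->s0; s0-b->s1; s1-a->s2; s1-b->s3; s2-a->s2; s2-b->s4; s3-a->s4; s3-b->s1; s4-a->s4; s4-b->s2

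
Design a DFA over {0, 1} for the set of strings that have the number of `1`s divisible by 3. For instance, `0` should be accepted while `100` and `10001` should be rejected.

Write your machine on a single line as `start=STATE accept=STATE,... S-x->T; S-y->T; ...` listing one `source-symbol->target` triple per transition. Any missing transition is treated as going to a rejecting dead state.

start=s0; accept=s0; s0-0->s0; s0-1->s1; s1-0->s1; s1-1->s2; s2-0->s2; s2-1->s0

The only thing that matters is how many `1`s have appeared, reduced mod 3. Use one state per residue: s0 for 0, …, s2 for 2. Reading `1` moves to the next residue; anything else stays put. s0 is accepting.
A 3-state machine:
        0   1  
>* s0   s0  s1 
   s1   s1  s2 
   s2   s2  s0 
(> = start, * = accepting)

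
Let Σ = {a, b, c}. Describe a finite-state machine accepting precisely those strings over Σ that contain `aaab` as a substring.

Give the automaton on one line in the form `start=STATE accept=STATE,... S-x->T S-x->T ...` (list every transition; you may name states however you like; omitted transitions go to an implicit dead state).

States S0..S3 record the length of the longest prefix of `aaab` that matches the current input suffix. Reaching S4 means `aaab` has been seen, and we stay there forever. Accept from S4.
5 states suffice.
        a   b   c  
>  S0   S1  S0  S0 
   S1   S2  S0  S0 
   S2   S3  S0  S0 
   S3   S3  S4  S0 
 * S4   S4  S4  S4 
(> = start, * = accepting)

start=S0 accept=S4 S0-a->S1 S0-b->S0 S0-c->S0 S1-a->S2 S1-b->S0 S1-c->S0 S2-a->S3 S2-b->S0 S2-c->S0 S3-a->S3 S3-b->S4 S3-c->S0 S4-a->S4 S4-b->S4 S4-c->S4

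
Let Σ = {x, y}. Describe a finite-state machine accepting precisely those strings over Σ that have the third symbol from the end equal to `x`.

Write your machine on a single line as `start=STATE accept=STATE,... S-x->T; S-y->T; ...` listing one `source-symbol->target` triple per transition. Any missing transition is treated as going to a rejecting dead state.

Because acceptance depends on a position counted from the end, the machine has to buffer the most recent 3 symbols. Make each state the string of the last up-to-3 symbols read; on input `x` shift the window left and append `x`. Accept when the buffered window has length 3 and begins with `x`.
       x  y 
>  A   B  C 
   B   D  E 
   C   F  G 
   D   H  I 
   E   J  K 
   F   L  M 
   G   N  O 
 * H   H  I 
 * I   J  K 
 * J   L  M 
 * K   N  O 
   L   H  I 
   M   J  K 
   N   L  M 
   O   N  O 
(> = start, * = accepting)

start=A; accept=H,I,J,K; A-x->B; A-y->C; B-x->D; B-y->E; C-x->F; C-y->G; D-x->H; D-y->I; E-x->J; E-y->K; F-x->L; F-y->M; G-x->N; G-y->O; H-x->H; H-y->I; I-x->J; I-y->K; J-x->L; J-y->M; K-x->N; K-y->O; L-x->H; L-y->I; M-x->J; M-y->K; N-x->L; N-y->M; O-x->N; O-y->O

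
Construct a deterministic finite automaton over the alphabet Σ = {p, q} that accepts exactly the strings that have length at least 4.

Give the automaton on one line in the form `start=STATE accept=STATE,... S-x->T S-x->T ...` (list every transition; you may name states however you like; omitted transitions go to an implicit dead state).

start=s0 accept=s4,s5 s0-p->s1 s0-q->s1 s1-p->s2 s1-q->s2 s2-p->s3 s2-q->s3 s3-p->s4 s3-q->s4 s4-p->s5 s4-q->s5 s5-p->s5 s5-q->s5

Count input length up to 5: every symbol moves from s0 toward s5, which means 'more than 4' and absorbs. Accept from {s4, s5}.
A 6-state machine:
        p   q  
>  s0   s1  s1 
   s1   s2  s2 
   s2   s3  s3 
   s3   s4  s4 
 * s4   s5  s5 
 * s5   s5  s5 
(> = start, * = accepting)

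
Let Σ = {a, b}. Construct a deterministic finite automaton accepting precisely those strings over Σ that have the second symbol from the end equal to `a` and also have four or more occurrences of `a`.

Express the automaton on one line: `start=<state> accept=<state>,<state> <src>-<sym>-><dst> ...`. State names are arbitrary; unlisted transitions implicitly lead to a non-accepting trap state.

Build one automaton per condition and run them in lockstep. The first has 7 states tracking the last 2 symbols read; the second has 6 states tracking the count of `a`s, saturating at 5. A product state is a pair (one from each), accepting exactly when both do. Equivalent product states are then merged.
With 8 states:
        a   b  
>  s0   s1  s0 
   s1   s2  s1 
   s2   s3  s2 
   s3   s4  s5 
 * s4   s4  s6 
   s5   s7  s5 
 * s6   s7  s5 
   s7   s4  s6 
(> = start, * = accepting)

start=s0 accept=s4,s6 s0-a->s1 s0-b->s0 s1-a->s2 s1-b->s1 s2-a->s3 s2-b->s2 s3-a->s4 s3-b->s5 s4-a->s4 s4-b->s6 s5-a->s7 s5-b->s5 s6-a->s7 s6-b->s5 s7-a->s4 s7-b->s6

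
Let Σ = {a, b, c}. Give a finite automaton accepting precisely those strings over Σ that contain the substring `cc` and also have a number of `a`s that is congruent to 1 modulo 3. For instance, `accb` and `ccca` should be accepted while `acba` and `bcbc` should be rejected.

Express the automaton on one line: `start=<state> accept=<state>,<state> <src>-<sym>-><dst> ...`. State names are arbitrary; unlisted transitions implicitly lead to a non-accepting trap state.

start=q0 accept=q7 q0-a->q1 q0-b->q0 q0-c->q2 q1-a->q3 q1-b->q1 q1-c->q4 q2-a->q1 q2-b->q0 q2-c->q5 q3-a->q0 q3-b->q3 q3-c->q6 q4-a->q3 q4-b->q1 q4-c->q7 q5-a->q7 q5-b->q5 q5-c->q5 q6-a->q0 q6-b->q3 q6-c->q8 q7-a->q8 q7-b->q7 q7-c->q7 q8-a->q5 q8-b->q8 q8-c->q8

Run two small machines in parallel and take their product. One (3 states) tracks whether and how much of `cc` has been seen; the other (3 states) tracks the count of `a`s modulo 3. Each combined state is a pair, one component from each; accept when both components accept.
With 9 states:
        a   b   c  
>  q0   q1  q0  q2 
   q1   q3  q1  q4 
   q2   q1  q0  q5 
   q3   q0  q3  q6 
   q4   q3  q1  q7 
   q5   q7  q5  q5 
   q6   q0  q3  q8 
 * q7   q8  q7  q7 
   q8   q5  q8  q8 
(> = start, * = accepting)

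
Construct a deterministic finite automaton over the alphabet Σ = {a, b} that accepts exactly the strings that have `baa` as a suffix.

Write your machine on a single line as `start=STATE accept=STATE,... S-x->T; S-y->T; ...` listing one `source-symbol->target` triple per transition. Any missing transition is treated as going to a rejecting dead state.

start=q0; accept=q3; q0-a->q0; q0-b->q1; q1-a->q2; q1-b->q1; q2-a->q3; q2-b->q1; q3-a->q0; q3-b->q1

Let each state record the length of the longest suffix of the input read so far that is also a prefix of `baa`. q1 means the last symbol is `b`; q2 means the last 2 symbols are `ba`; q3 means the last 3 symbols are `baa`. Accept only at q3, where the string currently ends in `baa`.
With 4 states:
        a   b  
>  q0   q0  q1 
   q1   q2  q1 
   q2   q3  q1 
 * q3   q0  q1 
(> = start, * = accepting)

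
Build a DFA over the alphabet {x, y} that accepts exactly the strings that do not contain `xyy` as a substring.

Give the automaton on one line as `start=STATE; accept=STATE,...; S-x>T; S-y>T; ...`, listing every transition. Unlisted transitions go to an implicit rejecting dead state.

start=s0; accept=s0,s1,s2; s0-x>s1; s0-y>s0; s1-x>s1; s1-y>s2; s2-x>s1; s2-y>s3; s3-x>s3; s3-y>s3

This is the complement of 'contains `xyy`'. Use the same substring-matching states — s0 through s3 holding how much of `xyy` has just been matched — but flip the accepting set: everything except the trap s3 accepts.
A 4-state machine:
        x   y  
>* s0   s1  s0 
 * s1   s1  s2 
 * s2   s1  s3 
   s3   s3  s3 
(> = start, * = accepting)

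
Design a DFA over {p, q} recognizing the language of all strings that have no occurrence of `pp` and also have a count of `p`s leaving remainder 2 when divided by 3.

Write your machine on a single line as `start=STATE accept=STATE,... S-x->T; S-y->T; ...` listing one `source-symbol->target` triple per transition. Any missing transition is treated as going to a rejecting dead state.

Run two small machines in parallel and take their product. One (3 states) tracks partial matches of the forbidden pattern `pp`; the other (3 states) tracks the count of `p`s modulo 3. Each combined state is a pair, one component from each; accept when both components accept. Minimizing collapses redundant product states.
With 7 states:
       p  q 
>  A   B  A 
   B   C  D 
   C   C  C 
   D   E  D 
 * E   C  F 
 * F   G  F 
   G   C  A 
(> = start, * = accepting)

start=A; accept=E,F; A-p->B; A-q->A; B-p->C; B-q->D; C-p->C; C-q->C; D-p->E; D-q->D; E-p->C; E-q->F; F-p->G; F-q->F; G-p->C; G-q->A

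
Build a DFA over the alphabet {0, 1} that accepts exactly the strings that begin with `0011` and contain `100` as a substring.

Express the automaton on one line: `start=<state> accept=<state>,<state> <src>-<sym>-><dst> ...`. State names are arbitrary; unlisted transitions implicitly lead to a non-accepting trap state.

start=S0 accept=S7 S0-0->S1 S0-1->S2 S1-0->S3 S1-1->S2 S2-0->S2 S2-1->S2 S3-0->S2 S3-1->S4 S4-0->S2 S4-1->S5 S5-0->S6 S5-1->S5 S6-0->S7 S6-1->S5 S7-0->S7 S7-1->S7

Handle the two conditions separately and then intersect. The first has 6 states tracking whether the input so far still matches the prefix `0011`; the second has 4 states tracking whether and how much of `100` has been seen. A product state is a pair (one from each), accepting exactly when both do. Minimizing collapses redundant product states.
With 8 states:
        0   1  
>  S0   S1  S2 
   S1   S3  S2 
   S2   S2  S2 
   S3   S2  S4 
   S4   S2  S5 
   S5   S6  S5 
   S6   S7  S5 
 * S7   S7  S7 
(> = start, * = accepting)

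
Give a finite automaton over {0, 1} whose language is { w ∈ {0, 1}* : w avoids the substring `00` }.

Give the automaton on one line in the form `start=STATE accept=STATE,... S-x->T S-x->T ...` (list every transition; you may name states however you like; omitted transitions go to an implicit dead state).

This is the complement of 'contains `00`'. Use the same substring-matching states — A through C holding how much of `00` has just been matched — but flip the accepting set: everything except the trap C accepts.
With 3 states:
       0  1 
>* A   B  A 
 * B   C  A 
   C   C  C 
(> = start, * = accepting)

start=A accept=A,B A-0->B A-1->A B-0->C B-1->A C-0->C C-1->C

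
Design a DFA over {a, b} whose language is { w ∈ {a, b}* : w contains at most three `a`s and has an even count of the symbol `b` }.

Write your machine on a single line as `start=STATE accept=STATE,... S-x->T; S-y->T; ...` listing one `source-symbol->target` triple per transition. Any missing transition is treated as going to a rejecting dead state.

start=s0; accept=s0,s1,s3,s5; s0-a->s1; s0-b->s2; s1-a->s3; s1-b->s4; s2-a->s4; s2-b->s0; s3-a->s5; s3-b->s6; s4-a->s6; s4-b->s1; s5-a->s7; s5-b->s8; s6-a->s8; s6-b->s3; s7-a->s7; s7-b->s7; s8-a->s7; s8-b->s5

Handle the two conditions separately and then intersect. The first has 5 states tracking the count of `a`s, saturating at 4; the second has 2 states tracking the count of `b`s modulo 2. A product state is a pair (one from each), accepting exactly when both do. Minimizing collapses redundant product states.
With 9 states:
        a   b  
>* s0   s1  s2 
 * s1   s3  s4 
   s2   s4  s0 
 * s3   s5  s6 
   s4   s6  s1 
 * s5   s7  s8 
   s6   s8  s3 
   s7   s7  s7 
   s8   s7  s5 
(> = start, * = accepting)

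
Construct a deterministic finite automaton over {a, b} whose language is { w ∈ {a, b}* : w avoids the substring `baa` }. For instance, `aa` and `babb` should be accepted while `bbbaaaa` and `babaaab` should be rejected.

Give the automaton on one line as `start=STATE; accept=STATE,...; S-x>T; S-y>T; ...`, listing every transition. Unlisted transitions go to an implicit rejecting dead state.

This is the complement of 'contains `baa`'. Use the same substring-matching states — q0 through q3 holding how much of `baa` has just been matched — but flip the accepting set: everything except the trap q3 accepts.
4 states suffice.
        a   b  
>* q0   q0  q1 
 * q1   q2  q1 
 * q2   q3  q1 
   q3   q3  q3 
(> = start, * = accepting)

start=q0; accept=q0,q1,q2; q0-a>q0; q0-b>q1; q1-a>q2; q1-b>q1; q2-a>q3; q2-b>q1; q3-a>q3; q3-b>q3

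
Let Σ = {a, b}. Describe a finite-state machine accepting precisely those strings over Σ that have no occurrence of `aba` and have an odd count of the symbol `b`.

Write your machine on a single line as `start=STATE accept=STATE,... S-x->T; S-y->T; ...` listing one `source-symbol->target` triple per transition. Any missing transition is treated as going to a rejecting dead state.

start=S0; accept=S2,S3,S4; S0-a->S1; S0-b->S2; S1-a->S1; S1-b->S3; S2-a->S4; S2-b->S0; S3-a->S5; S3-b->S0; S4-a->S4; S4-b->S6; S5-a->S5; S5-b->S5; S6-a->S5; S6-b->S2

Run two small machines in parallel and take their product. The first has 4 states tracking partial matches of the forbidden pattern `aba`; the second has 2 states tracking the count of `b`s modulo 2. A product state is a pair (one from each), accepting exactly when both do. Equivalent product states are then merged.
With 7 states:
        a   b  
>  S0   S1  S2 
   S1   S1  S3 
 * S2   S4  S0 
 * S3   S5  S0 
 * S4   S4  S6 
   S5   S5  S5 
   S6   S5  S2 
(> = start, * = accepting)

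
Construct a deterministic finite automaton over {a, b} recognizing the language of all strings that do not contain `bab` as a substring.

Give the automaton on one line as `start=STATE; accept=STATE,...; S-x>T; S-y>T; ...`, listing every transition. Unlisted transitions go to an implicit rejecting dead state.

start=S0; accept=S0,S1,S2; S0-a>S0; S0-b>S1; S1-a>S2; S1-b>S1; S2-a>S0; S2-b>S3; S3-a>S3; S3-b>S3

Track partial matches of the forbidden pattern `bab`. State S3 is a dead state reached once `bab` has occurred; every other state accepts. S0 means no part of `bab` is currently matched.
With 4 states:
        a   b  
>* S0   S0  S1 
 * S1   S2  S1 
 * S2   S0  S3 
   S3   S3  S3 
(> = start, * = accepting)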